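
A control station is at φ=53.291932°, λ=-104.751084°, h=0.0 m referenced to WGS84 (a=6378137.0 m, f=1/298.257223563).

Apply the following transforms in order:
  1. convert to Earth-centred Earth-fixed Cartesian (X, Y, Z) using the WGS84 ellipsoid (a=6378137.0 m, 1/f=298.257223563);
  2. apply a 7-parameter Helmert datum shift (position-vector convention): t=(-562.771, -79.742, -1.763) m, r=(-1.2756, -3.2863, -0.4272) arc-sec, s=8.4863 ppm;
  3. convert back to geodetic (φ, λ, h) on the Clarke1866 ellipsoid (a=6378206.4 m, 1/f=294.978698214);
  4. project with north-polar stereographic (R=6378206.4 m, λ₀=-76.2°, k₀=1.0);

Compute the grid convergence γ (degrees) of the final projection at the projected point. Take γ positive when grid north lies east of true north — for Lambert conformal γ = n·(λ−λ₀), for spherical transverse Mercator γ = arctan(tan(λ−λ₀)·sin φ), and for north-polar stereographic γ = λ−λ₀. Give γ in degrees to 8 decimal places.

start: φ=53.291932°, λ=-104.751084°, h=0.000 m
→ ECEF (a=6378137.000, f=1/298.257223563): X=-972823.3145, Y=-3694757.8652, Z=5090029.5797
→ Helmert 7p (PV): X=-973483.0908, Y=-3694835.4687, Z=5090078.3622
→ geod (Bowring, a=6378206.400): φ=53.29249369°, λ=-104.76035514°, h=267.7369 m
→ into stereo (λ₀=-76.2°): φ=53.29249369°, λ−λ₀=-28.56035514°
convergence γ = -28.56035514°

-28.56035514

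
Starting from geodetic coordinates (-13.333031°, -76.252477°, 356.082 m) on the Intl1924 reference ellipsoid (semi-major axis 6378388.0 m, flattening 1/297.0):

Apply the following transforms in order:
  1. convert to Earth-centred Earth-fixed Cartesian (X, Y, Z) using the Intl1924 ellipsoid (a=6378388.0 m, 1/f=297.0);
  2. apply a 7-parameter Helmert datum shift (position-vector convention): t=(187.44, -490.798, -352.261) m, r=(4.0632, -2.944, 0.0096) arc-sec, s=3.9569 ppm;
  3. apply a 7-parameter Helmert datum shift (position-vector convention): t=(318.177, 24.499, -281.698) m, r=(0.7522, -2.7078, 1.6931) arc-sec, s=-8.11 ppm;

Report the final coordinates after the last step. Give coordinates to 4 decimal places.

start: φ=-13.333031°, λ=-76.252477°, h=356.082 m
→ ECEF (a=6378388.000, f=1/297.0): X=1475274.7281, Y=-6030079.3352, Z=-1461379.5726
→ Helmert 7p (PV): X=1475489.1445, Y=-6030565.1372, Z=-1461835.3463
→ Helmert 7p (PV): X=1475864.0465, Y=-6030474.2881, Z=-1462107.8110

X=1475864.0465 m, Y=-6030474.2881 m, Z=-1462107.8110 m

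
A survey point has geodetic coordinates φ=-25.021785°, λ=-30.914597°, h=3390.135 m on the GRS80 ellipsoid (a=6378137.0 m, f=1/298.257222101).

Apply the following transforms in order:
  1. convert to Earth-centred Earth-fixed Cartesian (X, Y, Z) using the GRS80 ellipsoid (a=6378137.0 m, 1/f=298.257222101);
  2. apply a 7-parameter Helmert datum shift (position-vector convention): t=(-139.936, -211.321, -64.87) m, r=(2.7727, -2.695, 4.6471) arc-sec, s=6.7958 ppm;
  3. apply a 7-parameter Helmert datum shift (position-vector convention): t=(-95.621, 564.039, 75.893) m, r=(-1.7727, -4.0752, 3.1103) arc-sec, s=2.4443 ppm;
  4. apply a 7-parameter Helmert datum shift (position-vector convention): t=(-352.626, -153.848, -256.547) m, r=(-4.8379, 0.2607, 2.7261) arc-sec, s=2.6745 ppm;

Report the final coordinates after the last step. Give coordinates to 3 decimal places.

X=4963769.546 m, Y=-2972282.404 m, Z=-2682760.790 m

start: φ=-25.021785°, λ=-30.914597°, h=3390.135 m
→ ECEF (a=6378137.000, f=1/298.257222101): X=4964062.8385, Y=-2972648.2455, Z=-2682695.2637
→ Helmert 7p (PV): X=4964058.6624, Y=-2972731.8659, Z=-2682753.4651
→ Helmert 7p (PV): X=4964073.0051, Y=-2972123.2955, Z=-2682560.5052
→ Helmert 7p (PV): X=4963769.5462, Y=-2972282.4037, Z=-2682760.7901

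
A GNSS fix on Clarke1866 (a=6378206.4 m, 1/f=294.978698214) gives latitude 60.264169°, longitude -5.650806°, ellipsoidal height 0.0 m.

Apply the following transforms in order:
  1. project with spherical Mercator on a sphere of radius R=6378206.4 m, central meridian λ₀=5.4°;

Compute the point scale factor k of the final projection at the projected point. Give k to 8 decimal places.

start: φ=60.264169°, λ=-5.650806°, h=0.000 m
→ into merc (λ₀=5.4°): φ=60.26416900°, λ−λ₀=-11.05080600°
scale k = 2.01612177

2.01612177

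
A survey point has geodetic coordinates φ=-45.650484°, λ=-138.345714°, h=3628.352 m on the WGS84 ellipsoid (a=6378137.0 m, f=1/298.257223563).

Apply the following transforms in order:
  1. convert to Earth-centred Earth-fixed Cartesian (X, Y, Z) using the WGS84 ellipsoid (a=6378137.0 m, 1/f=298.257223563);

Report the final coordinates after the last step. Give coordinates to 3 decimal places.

start: φ=-45.650484°, λ=-138.345714°, h=3628.352 m
→ ECEF (a=6378137.000, f=1/298.257223563): X=-3338886.8802, Y=-2970064.4104, Z=-4540771.0006

X=-3338886.880 m, Y=-2970064.410 m, Z=-4540771.001 m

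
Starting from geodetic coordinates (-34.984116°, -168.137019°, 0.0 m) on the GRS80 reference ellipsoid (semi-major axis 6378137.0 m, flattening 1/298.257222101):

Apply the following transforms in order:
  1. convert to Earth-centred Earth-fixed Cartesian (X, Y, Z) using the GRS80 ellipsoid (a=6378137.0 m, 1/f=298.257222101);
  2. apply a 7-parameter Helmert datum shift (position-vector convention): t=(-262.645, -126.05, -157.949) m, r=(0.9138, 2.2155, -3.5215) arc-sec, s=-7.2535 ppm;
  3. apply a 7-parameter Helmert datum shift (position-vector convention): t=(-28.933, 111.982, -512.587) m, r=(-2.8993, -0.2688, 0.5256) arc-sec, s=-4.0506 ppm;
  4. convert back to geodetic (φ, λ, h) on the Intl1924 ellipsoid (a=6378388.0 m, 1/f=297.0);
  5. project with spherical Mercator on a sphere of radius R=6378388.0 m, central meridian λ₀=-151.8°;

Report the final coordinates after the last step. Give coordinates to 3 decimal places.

start: φ=-34.984116°, λ=-168.137019°, h=0.000 m
→ ECEF (a=6378137.000, f=1/298.257222101): X=-5119704.3969, Y=-1075436.6503, Z=-3636423.2777
→ Helmert 7p (PV): X=-5119987.3253, Y=-1075451.3829, Z=-3636504.6237
→ Helmert 7p (PV): X=-5119988.0399, Y=-1075399.2065, Z=-3636994.0362
→ geod (Bowring, a=6378388.000): φ=-34.98770892°, λ=-168.13805889°, h=327.3469 m
→ merc (R=6378388.0, λ₀=-151.8°): E=-1818815.9698, N=-4162374.7570

E=-1818815.970 m, N=-4162374.757 m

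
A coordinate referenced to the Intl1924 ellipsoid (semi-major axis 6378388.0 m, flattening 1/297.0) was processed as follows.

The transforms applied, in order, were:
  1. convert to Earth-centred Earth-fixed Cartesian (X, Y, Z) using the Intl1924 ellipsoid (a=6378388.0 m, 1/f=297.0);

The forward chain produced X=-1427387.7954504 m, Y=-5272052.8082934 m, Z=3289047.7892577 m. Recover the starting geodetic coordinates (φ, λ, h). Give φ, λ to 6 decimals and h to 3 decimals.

φ=31.226659°, λ=-105.149412°, h=3069.013 m

start: X=-1427387.7955, Y=-5272052.8083, Z=3289047.7893 m
→ geod (Bowring, a=6378388.000): φ=31.22665900°, λ=-105.14941200°, h=3069.0130 m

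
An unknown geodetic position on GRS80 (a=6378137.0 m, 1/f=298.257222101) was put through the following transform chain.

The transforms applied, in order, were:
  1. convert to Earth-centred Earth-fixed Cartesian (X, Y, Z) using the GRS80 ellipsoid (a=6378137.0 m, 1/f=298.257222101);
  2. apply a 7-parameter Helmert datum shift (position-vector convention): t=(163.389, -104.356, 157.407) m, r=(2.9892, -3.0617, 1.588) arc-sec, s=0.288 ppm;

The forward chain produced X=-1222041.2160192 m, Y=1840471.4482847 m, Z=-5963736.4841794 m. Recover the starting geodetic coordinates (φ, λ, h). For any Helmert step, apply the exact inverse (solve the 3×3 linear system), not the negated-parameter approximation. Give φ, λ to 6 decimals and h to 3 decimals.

φ=-69.797363°, λ=123.588217°, h=671.371 m

start: X=-1222041.2160, Y=1840471.4483, Z=-5963736.4842 m
→ Helmert⁻¹: X=-1222278.6087, Y=1840498.2552, Z=-5963900.7032
→ geod (Bowring, a=6378137.000): φ=-69.79736300°, λ=123.58821700°, h=671.3710 m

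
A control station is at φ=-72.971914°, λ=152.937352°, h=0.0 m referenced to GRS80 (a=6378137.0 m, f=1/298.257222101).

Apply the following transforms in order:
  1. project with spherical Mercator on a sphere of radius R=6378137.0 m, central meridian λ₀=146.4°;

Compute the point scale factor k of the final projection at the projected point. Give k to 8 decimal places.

3.41482887

start: φ=-72.971914°, λ=152.937352°, h=0.000 m
→ into merc (λ₀=146.4°): φ=-72.97191400°, λ−λ₀=6.53735200°
scale k = 3.41482887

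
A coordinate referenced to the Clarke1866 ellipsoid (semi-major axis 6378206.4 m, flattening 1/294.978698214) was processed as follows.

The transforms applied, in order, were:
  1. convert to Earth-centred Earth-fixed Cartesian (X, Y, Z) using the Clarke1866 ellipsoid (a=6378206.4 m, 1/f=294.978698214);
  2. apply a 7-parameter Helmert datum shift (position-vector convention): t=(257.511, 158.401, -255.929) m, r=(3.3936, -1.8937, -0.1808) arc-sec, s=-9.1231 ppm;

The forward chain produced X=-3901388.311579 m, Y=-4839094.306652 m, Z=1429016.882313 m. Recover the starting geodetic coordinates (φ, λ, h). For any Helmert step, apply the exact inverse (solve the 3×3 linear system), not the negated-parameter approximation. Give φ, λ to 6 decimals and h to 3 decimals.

start: X=-3901388.3116, Y=-4839094.3067, Z=1429016.8823 m
→ Helmert⁻¹: X=-3901664.0530, Y=-4839276.7596, Z=1429401.2905
→ geod (Bowring, a=6378206.400): φ=13.03507900°, λ=-128.87747600°, h=1346.1640 m

φ=13.035079°, λ=-128.877476°, h=1346.164 m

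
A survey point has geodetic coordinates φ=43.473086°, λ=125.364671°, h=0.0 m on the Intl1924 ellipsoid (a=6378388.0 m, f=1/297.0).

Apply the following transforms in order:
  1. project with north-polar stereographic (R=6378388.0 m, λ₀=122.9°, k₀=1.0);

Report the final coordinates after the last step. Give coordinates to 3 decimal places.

start: φ=43.473086°, λ=125.364671°, h=0.000 m
→ stereo (R=6378388.0, λ₀=122.9°): E=235843.0220, N=-5479219.7107

E=235843.022 m, N=-5479219.711 m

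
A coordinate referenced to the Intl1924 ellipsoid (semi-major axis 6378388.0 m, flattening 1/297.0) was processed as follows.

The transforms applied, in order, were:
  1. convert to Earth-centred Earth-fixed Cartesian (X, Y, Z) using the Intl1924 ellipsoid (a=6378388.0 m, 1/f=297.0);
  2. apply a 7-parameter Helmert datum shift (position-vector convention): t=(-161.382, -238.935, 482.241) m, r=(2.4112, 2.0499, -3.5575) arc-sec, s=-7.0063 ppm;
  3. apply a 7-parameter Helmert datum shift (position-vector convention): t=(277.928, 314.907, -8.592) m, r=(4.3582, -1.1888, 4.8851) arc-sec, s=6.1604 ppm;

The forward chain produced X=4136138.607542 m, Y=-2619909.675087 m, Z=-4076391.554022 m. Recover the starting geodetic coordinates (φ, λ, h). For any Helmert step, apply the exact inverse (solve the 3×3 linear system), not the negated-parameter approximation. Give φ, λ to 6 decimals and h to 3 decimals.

φ=-39.972707°, λ=-32.354021°, h=1608.883 m

start: X=4136138.6075, Y=-2619909.6751, Z=-4076391.5540 m
→ Helmert⁻¹: X=4135749.6470, Y=-2620392.5194, Z=-4076326.3196
→ Helmert⁻¹: X=4136025.7126, Y=-2620148.2638, Z=-4076765.3904
→ geod (Bowring, a=6378388.000): φ=-39.97270700°, λ=-32.35402100°, h=1608.8830 m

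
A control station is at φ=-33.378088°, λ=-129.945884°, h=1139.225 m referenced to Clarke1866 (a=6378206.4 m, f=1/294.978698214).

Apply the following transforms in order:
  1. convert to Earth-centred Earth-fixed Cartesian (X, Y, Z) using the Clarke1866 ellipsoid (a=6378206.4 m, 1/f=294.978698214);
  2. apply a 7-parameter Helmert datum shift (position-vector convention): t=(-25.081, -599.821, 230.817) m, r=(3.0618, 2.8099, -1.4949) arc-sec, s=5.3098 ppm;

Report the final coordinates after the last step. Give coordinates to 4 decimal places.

start: φ=-33.378088°, λ=-129.945884°, h=1139.225 m
→ ECEF (a=6378206.400, f=1/294.978698214): X=-3423862.9582, Y=-4088236.6068, Z=-3489494.0477
→ Helmert 7p (PV): X=-3423983.3856, Y=-4088781.5226, Z=-3489295.8027

X=-3423983.3856 m, Y=-4088781.5226 m, Z=-3489295.8027 m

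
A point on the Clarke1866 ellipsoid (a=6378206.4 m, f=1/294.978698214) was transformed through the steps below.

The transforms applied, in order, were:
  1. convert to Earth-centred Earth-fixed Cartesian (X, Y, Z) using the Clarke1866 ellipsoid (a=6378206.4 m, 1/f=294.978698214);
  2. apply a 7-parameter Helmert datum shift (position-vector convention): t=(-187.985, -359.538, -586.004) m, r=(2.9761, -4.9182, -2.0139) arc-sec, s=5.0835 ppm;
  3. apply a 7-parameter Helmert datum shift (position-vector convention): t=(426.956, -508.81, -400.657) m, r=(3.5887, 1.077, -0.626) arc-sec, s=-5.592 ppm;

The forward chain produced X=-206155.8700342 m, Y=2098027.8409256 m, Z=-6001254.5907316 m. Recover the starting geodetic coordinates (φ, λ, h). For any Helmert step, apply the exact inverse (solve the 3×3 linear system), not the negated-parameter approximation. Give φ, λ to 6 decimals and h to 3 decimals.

φ=-70.757151°, λ=95.620384°, h=1177.139 m

start: X=-206155.8700, Y=2098027.8409, Z=-6001254.5907 m
→ Helmert⁻¹: X=-206559.0164, Y=2098443.3520, Z=-6000925.0790
→ Helmert⁻¹: X=-206533.5460, Y=2098703.6282, Z=-6000333.9291
→ geod (Bowring, a=6378206.400): φ=-70.75715100°, λ=95.62038400°, h=1177.1390 m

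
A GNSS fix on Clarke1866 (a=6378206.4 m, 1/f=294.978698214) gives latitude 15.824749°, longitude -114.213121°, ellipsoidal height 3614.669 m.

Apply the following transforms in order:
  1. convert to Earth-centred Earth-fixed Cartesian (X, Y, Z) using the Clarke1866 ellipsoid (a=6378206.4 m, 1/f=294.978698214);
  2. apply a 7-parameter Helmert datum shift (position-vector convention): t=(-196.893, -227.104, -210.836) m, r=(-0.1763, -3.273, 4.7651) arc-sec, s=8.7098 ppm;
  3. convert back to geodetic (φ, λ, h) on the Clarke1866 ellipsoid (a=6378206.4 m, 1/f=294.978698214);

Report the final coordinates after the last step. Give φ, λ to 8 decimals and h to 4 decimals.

φ=15.82187689°, λ=-114.21284278°, h=3889.6549 m

start: φ=15.824749°, λ=-114.213121°, h=3614.669 m
→ ECEF (a=6378206.400, f=1/294.978698214): X=-2518823.7921, Y=-5601206.1508, Z=1728958.2755
→ Helmert 7p (PV): X=-2518940.6594, Y=-5601538.7524, Z=1728727.3170
→ geod (Bowring, a=6378206.400): φ=15.82187689°, λ=-114.21284278°, h=3889.6549 m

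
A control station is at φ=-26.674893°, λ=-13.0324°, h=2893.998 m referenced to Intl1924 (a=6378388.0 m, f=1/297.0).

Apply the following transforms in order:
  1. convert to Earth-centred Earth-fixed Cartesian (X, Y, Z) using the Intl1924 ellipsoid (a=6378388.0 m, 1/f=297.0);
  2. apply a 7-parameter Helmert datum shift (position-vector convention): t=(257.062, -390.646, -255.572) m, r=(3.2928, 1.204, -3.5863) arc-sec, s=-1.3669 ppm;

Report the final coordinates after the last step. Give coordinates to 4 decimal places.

start: φ=-26.674893°, λ=-13.032400°, h=2893.998 m
→ ECEF (a=6378388.000, f=1/297.0): X=5559005.0728, Y=-1286708.9728, Z=-2847411.6233
→ Helmert 7p (PV): X=5559215.5436, Y=-1287149.0578, Z=-2847716.2928

X=5559215.5436 m, Y=-1287149.0578 m, Z=-2847716.2928 m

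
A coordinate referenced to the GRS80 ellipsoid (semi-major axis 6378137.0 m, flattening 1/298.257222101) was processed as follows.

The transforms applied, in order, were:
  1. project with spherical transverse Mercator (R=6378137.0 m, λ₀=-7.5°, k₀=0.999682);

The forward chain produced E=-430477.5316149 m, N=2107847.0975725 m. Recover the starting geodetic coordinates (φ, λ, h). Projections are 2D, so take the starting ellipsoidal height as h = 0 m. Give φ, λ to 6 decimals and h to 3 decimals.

φ=18.896414°, λ=-11.585891°, h=0.000 m

start: E=-430477.5316, N=2107847.0976 m
→ tm⁻¹: φ=18.89641400°, λ=-11.58589100°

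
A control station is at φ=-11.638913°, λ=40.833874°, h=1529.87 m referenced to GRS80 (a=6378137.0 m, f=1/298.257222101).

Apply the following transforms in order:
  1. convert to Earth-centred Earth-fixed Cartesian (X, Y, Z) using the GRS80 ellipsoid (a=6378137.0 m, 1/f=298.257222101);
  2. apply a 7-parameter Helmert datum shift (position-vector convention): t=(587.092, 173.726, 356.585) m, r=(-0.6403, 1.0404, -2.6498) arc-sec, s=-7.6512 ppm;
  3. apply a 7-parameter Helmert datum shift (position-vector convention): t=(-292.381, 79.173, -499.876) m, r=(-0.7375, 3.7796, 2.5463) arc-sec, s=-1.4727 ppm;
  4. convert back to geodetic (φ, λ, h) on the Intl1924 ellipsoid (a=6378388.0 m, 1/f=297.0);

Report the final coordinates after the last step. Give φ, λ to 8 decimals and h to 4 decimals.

φ=-11.64107047°, λ=40.83395272°, h=1633.8452 m

start: φ=-11.638913°, λ=40.833874°, h=1529.870 m
→ ECEF (a=6378137.000, f=1/298.257222101): X=4728306.2112, Y=4086245.1722, Z=-1278614.3673
→ Helmert 7p (PV): X=4728903.1706, Y=4086322.9222, Z=-1278284.5335
→ Helmert 7p (PV): X=4728529.9573, Y=4086449.8841, Z=-1278883.7900
→ geod (Bowring, a=6378388.000): φ=-11.64107047°, λ=40.83395272°, h=1633.8452 m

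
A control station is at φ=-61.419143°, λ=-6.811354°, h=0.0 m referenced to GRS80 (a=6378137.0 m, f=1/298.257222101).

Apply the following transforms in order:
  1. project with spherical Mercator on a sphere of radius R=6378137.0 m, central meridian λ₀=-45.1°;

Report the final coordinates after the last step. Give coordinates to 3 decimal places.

start: φ=-61.419143°, λ=-6.811354°, h=0.000 m
→ merc (R=6378137.0, λ₀=-45.1°): E=4262272.5759, N=-8722706.2431

E=4262272.576 m, N=-8722706.243 m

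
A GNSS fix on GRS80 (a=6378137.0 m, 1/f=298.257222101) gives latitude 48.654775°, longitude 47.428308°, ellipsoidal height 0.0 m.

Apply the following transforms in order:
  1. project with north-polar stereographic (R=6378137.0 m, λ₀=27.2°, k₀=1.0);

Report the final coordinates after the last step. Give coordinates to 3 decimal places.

E=1664230.333 m, N=-4516358.614 m

start: φ=48.654775°, λ=47.428308°, h=0.000 m
→ stereo (R=6378137.0, λ₀=27.2°): E=1664230.3334, N=-4516358.6144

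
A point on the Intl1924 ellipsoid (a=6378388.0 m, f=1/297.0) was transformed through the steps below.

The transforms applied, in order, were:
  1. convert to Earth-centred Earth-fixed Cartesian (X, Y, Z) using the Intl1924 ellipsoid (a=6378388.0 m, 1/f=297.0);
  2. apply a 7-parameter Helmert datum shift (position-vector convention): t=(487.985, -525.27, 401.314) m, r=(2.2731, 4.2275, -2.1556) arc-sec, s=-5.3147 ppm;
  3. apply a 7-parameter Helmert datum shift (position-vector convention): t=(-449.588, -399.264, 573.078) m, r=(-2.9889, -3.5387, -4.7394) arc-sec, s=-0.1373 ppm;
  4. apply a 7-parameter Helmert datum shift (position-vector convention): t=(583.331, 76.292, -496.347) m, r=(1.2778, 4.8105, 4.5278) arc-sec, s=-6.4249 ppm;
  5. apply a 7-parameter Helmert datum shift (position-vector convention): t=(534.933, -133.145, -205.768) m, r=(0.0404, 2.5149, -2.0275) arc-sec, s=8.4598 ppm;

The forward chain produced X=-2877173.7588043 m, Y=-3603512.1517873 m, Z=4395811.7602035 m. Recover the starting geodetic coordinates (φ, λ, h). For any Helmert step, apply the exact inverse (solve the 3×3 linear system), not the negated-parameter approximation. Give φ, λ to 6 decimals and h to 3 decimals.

φ=43.820170°, λ=-128.624502°, h=2424.620 m

start: X=-2877173.7588, Y=-3603512.1518, Z=4395811.7602 m
→ Helmert⁻¹: X=-2877702.5254, Y=-3603375.9488, Z=4395945.9582
→ Helmert⁻¹: X=-2878485.9818, Y=-3603384.9704, Z=4396425.7430
→ Helmert⁻¹: X=-2877878.5835, Y=-3603116.0253, Z=4395850.4304
→ Helmert⁻¹: X=-2878434.3039, Y=-3602591.5444, Z=4395453.1837
→ geod (Bowring, a=6378388.000): φ=43.82017000°, λ=-128.62450200°, h=2424.6200 m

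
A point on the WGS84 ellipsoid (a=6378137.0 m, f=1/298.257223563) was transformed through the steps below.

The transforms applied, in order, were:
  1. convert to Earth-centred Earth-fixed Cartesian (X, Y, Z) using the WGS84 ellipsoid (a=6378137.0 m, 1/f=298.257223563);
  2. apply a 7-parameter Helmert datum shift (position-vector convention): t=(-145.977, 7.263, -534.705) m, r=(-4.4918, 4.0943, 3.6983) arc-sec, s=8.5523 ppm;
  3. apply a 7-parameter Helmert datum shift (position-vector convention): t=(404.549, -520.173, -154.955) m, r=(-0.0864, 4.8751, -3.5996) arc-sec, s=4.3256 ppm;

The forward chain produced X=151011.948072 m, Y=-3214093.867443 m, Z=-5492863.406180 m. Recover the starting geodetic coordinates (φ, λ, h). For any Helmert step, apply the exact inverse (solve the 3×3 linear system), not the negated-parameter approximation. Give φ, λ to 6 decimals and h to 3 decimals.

start: X=151011.9481, Y=-3214093.8674, Z=-5492863.4062 m
→ Helmert⁻¹: X=150792.6489, Y=-3213554.8616, Z=-5492682.4741
→ Helmert⁻¹: X=150988.7369, Y=-3213417.7465, Z=-5492167.7801
→ geod (Bowring, a=6378137.000): φ=-59.80842600°, λ=-87.30982400°, h=2768.8130 m

φ=-59.808426°, λ=-87.309824°, h=2768.813 m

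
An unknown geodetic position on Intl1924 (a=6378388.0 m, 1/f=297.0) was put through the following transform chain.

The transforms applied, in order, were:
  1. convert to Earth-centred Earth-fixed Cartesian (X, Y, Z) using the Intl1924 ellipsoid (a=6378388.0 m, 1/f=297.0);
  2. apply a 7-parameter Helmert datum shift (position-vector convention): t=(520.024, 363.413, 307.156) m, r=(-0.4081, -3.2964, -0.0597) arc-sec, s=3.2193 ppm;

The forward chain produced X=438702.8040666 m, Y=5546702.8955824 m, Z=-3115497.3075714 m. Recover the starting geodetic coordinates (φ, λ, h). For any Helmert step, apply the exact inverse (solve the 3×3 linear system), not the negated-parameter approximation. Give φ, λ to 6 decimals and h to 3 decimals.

start: X=438702.8041, Y=5546702.8956, Z=-3115497.3076 m
→ Helmert⁻¹: X=438129.9694, Y=5546327.9188, Z=-3115790.4613
→ geod (Bowring, a=6378388.000): φ=-29.41513400°, λ=85.48332200°, h=3424.6250 m

φ=-29.415134°, λ=85.483322°, h=3424.625 m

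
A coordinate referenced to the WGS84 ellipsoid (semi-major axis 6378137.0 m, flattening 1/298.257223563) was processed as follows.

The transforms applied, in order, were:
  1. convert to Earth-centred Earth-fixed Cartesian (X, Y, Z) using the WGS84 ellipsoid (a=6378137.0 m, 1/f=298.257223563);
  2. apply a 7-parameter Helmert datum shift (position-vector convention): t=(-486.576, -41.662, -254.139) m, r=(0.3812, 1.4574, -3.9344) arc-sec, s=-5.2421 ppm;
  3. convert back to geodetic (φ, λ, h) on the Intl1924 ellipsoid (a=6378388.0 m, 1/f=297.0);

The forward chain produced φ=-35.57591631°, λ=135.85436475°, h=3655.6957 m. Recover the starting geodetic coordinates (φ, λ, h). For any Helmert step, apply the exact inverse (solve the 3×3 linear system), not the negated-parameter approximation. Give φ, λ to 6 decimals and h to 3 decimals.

φ=-35.575318°, λ=135.851245°, h=3501.159 m

start: φ=-35.575916°, λ=135.854365°, h=3655.696 m
→ ECEF (a=6378388.000, f=1/297.0): X=-3729018.2724, Y=3619433.8680, Z=-3692206.6270
→ Helmert⁻¹: X=-3728594.1940, Y=3619416.5594, Z=-3692004.8758
→ geod (Bowring, a=6378137.000): φ=-35.57531800°, λ=135.85124500°, h=3501.1590 m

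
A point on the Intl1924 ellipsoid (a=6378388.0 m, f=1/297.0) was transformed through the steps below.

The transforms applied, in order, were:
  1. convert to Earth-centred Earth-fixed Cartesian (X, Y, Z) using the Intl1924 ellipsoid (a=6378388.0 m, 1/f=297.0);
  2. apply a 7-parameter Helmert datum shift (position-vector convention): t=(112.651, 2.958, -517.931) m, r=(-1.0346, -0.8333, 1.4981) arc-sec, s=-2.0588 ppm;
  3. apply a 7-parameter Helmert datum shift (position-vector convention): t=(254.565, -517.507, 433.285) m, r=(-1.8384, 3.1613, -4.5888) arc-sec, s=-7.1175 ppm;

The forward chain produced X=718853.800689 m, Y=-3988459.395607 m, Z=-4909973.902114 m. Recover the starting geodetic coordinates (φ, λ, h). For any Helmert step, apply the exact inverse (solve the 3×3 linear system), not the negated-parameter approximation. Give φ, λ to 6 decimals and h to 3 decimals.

φ=-50.657272°, λ=-79.785089°, h=548.878 m

start: X=718853.8007, Y=-3988459.3956, Z=-4909973.9021 m
→ Helmert⁻¹: X=718768.3298, Y=-3987910.5164, Z=-4910466.6646
→ Helmert⁻¹: X=718608.3581, Y=-3987902.2761, Z=-4909981.7482
→ geod (Bowring, a=6378388.000): φ=-50.65727200°, λ=-79.78508900°, h=548.8780 m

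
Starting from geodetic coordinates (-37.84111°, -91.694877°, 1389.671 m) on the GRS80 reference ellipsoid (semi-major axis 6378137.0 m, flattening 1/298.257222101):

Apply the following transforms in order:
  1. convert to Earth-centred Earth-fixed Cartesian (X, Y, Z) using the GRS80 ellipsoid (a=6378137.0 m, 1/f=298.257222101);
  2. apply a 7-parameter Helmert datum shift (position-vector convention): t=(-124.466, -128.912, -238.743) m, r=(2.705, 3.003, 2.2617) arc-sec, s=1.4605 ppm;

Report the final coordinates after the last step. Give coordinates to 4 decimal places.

start: φ=-37.841110°, λ=-91.694877°, h=1389.671 m
→ ECEF (a=6378137.000, f=1/298.257222101): X=-149196.5367, Y=-5042158.4166, Z=-3892384.1069
→ Helmert 7p (PV): X=-149322.6022, Y=-5042245.2830, Z=-3892692.4866

X=-149322.6022 m, Y=-5042245.2830 m, Z=-3892692.4866 m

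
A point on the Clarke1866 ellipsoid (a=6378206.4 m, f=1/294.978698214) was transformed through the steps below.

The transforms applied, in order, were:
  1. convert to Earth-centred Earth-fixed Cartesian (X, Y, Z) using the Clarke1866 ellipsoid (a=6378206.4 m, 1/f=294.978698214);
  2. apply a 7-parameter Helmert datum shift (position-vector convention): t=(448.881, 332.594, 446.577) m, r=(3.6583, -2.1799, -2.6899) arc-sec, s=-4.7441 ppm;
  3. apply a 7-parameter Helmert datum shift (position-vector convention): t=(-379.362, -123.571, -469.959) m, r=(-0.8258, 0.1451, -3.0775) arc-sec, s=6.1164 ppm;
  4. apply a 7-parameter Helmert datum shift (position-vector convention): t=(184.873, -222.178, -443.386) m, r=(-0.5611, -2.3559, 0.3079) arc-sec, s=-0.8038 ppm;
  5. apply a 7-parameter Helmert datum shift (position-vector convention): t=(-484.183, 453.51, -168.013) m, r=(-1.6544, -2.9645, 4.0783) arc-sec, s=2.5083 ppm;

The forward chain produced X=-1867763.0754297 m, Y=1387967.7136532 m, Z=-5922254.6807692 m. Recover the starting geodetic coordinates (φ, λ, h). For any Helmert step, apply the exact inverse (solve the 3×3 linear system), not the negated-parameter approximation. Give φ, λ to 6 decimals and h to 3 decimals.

start: X=-1867763.0754, Y=1387967.7137, Z=-5922254.6808 m
→ Helmert⁻¹: X=-1867331.8863, Y=1387595.1437, Z=-5922033.8460
→ Helmert⁻¹: X=-1867583.8232, Y=1387837.3335, Z=-5921570.1134
→ Helmert⁻¹: X=-1867209.5839, Y=1387948.2617, Z=-5921059.6956
→ Helmert⁻¹: X=-1867748.0011, Y=1387492.8693, Z=-5921539.2342
→ geod (Bowring, a=6378206.400): φ=-68.68097900°, λ=143.39247200°, h=2788.7310 m

φ=-68.680979°, λ=143.392472°, h=2788.731 m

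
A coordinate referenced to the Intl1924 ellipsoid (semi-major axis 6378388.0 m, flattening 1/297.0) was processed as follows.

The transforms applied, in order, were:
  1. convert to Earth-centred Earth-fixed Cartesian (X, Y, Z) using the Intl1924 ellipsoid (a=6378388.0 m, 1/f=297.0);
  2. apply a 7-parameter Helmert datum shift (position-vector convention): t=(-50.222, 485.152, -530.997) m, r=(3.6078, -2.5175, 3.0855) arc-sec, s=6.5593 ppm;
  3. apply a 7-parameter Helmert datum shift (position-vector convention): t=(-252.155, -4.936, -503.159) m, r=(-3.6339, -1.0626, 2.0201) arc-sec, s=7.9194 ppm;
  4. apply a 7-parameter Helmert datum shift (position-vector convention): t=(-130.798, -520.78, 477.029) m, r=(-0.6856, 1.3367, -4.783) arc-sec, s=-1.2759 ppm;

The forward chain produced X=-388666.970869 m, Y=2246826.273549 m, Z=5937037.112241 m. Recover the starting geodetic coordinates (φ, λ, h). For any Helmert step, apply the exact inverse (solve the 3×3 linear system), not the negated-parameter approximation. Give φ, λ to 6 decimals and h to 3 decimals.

φ=69.121463°, λ=99.801680°, h=614.812 m

start: X=-388666.9709, Y=2246826.2735, Z=5937037.1122 m
→ Helmert⁻¹: X=-388627.2529, Y=2247321.1767, Z=5936572.6090
→ Helmert⁻¹: X=-388319.4281, Y=2247207.5213, Z=5937070.3413
→ Helmert⁻¹: X=-388160.5808, Y=2246817.2929, Z=5937527.8303
→ geod (Bowring, a=6378388.000): φ=69.12146300°, λ=99.80168000°, h=614.8120 m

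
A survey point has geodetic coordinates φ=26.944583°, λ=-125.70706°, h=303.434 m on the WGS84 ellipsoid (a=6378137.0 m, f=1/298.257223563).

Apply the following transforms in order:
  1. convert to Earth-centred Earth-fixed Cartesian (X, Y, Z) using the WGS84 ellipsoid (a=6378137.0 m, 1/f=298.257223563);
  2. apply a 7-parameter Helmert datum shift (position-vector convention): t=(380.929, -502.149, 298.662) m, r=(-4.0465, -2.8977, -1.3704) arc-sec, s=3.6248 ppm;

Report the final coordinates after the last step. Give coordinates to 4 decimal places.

start: φ=26.944583°, λ=-125.707060°, h=303.434 m
→ ECEF (a=6378137.000, f=1/298.257223563): X=-3320884.8851, Y=-4620298.8605, Z=2872880.6101
→ Helmert 7p (PV): X=-3320587.0502, Y=-4620739.3332, Z=2873233.6736

X=-3320587.0502 m, Y=-4620739.3332 m, Z=2873233.6736 m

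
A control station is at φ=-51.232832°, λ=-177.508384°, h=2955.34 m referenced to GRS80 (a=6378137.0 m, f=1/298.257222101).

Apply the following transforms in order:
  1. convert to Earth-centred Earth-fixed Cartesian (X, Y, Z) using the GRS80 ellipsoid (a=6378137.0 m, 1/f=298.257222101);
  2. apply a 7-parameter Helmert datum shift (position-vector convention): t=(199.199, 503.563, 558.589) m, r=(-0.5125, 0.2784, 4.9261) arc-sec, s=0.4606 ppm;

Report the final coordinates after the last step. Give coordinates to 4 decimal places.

start: φ=-51.232832°, λ=-177.508384°, h=2955.340 m
→ ECEF (a=6378137.000, f=1/298.257222101): X=-3999932.8017, Y=-174054.4219, Z=-4952109.0263
→ Helmert 7p (PV): X=-3999737.9722, Y=-173658.7715, Z=-4951546.8870

X=-3999737.9722 m, Y=-173658.7715 m, Z=-4951546.8870 m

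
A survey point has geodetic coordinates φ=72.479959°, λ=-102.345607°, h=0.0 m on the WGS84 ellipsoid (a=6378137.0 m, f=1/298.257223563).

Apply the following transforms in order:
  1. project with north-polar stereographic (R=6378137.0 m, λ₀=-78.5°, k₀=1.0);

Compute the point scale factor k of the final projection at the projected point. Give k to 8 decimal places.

1.02374489

start: φ=72.479959°, λ=-102.345607°, h=0.000 m
→ into stereo (λ₀=-78.5°): φ=72.47995900°, λ−λ₀=-23.84560700°
scale k = 1.02374489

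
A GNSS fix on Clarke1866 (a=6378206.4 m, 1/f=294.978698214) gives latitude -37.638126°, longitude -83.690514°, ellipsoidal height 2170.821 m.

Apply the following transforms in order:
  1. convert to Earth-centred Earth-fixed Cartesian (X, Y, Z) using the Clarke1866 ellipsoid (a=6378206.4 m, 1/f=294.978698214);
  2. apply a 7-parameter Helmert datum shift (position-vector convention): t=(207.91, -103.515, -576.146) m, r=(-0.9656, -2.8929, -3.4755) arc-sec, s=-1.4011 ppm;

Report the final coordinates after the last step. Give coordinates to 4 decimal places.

start: φ=-37.638126°, λ=-83.690514°, h=2170.821 m
→ ECEF (a=6378206.400, f=1/294.978698214): X=555967.6040, Y=-5028258.9268, Z=-3874847.1602
→ Helmert 7p (PV): X=556144.3558, Y=-5028382.9042, Z=-3875386.5405

X=556144.3558 m, Y=-5028382.9042 m, Z=-3875386.5405 m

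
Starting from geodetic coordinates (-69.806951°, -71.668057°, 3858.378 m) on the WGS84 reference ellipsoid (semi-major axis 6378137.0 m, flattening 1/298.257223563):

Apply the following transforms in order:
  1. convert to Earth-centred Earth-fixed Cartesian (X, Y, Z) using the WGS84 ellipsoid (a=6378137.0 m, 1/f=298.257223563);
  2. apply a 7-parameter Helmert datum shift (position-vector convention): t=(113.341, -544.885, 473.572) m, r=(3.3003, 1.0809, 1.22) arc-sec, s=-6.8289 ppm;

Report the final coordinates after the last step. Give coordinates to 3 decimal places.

X=695020.736 m, Y=-2097785.157 m, Z=-5966784.042 m

start: φ=-69.806951°, λ=-71.668057°, h=3858.378 m
→ ECEF (a=6378137.000, f=1/298.257223563): X=694931.0054, Y=-2097354.1821, Z=-5967261.1639
→ Helmert 7p (PV): X=695020.7356, Y=-2097785.1568, Z=-5966784.0418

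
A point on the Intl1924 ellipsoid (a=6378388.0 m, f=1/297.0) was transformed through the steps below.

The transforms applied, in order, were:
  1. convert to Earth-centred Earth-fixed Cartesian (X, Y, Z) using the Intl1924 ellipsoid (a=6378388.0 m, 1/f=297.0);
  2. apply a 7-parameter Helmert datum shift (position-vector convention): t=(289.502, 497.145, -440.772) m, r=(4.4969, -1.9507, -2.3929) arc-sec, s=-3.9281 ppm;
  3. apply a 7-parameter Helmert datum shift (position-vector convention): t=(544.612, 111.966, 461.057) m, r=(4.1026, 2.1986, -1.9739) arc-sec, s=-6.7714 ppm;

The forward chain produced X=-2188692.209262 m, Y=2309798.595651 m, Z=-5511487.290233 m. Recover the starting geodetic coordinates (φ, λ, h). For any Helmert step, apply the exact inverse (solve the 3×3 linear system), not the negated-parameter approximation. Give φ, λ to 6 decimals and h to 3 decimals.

start: X=-2188692.2093, Y=2309798.5957, Z=-5511487.2902 m
→ Helmert⁻¹: X=-2189214.9939, Y=2309571.6848, Z=-5512054.9435
→ Helmert⁻¹: X=-2189592.0081, Y=2308938.0453, Z=-5511665.4527
→ geod (Bowring, a=6378388.000): φ=-60.16780200°, λ=133.48029900°, h=2012.1040 m

φ=-60.167802°, λ=133.480299°, h=2012.104 m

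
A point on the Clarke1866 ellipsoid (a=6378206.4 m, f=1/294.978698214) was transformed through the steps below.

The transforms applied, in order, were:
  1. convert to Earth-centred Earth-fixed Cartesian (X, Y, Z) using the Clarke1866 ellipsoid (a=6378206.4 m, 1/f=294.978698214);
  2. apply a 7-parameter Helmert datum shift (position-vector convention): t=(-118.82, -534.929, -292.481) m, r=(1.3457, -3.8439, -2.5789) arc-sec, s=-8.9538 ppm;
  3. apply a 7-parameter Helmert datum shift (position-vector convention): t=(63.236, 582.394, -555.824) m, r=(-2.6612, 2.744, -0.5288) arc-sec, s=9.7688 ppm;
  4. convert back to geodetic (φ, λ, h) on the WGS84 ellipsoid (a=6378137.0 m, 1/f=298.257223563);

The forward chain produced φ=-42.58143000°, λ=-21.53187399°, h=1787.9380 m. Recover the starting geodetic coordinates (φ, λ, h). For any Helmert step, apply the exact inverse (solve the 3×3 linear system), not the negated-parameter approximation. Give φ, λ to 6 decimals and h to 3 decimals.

start: φ=-42.581430°, λ=-21.531874°, h=1787.938 m
→ ECEF (a=6378137.000, f=1/298.257223563): X=4376521.7840, Y=-1726770.8590, Z=-4294589.2521
→ Helmert⁻¹: X=4376477.3476, Y=-1727269.7590, Z=-4293955.5444
→ Helmert⁻¹: X=4376576.9264, Y=-1726723.5844, Z=-4293771.8038
→ geod (Bowring, a=6378206.400): φ=-42.57793900°, λ=-21.53109200°, h=1299.1540 m

φ=-42.577939°, λ=-21.531092°, h=1299.154 m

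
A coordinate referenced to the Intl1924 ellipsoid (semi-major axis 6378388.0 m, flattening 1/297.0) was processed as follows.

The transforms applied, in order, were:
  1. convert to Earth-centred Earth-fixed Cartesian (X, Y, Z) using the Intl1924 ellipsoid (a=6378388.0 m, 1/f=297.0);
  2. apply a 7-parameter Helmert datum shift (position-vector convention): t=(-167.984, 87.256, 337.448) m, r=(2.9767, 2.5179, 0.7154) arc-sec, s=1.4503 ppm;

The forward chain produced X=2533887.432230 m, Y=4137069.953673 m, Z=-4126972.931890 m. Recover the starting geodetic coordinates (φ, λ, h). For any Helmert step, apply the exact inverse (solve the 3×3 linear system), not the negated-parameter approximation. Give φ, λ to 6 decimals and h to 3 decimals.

start: X=2533887.4322, Y=4137069.9537, Z=-4126972.9319 m
→ Helmert⁻¹: X=2534116.4722, Y=4136908.3452, Z=-4127333.1614
→ geod (Bowring, a=6378388.000): φ=-40.58054200°, λ=58.50991100°, h=164.1830 m

φ=-40.580542°, λ=58.509911°, h=164.183 m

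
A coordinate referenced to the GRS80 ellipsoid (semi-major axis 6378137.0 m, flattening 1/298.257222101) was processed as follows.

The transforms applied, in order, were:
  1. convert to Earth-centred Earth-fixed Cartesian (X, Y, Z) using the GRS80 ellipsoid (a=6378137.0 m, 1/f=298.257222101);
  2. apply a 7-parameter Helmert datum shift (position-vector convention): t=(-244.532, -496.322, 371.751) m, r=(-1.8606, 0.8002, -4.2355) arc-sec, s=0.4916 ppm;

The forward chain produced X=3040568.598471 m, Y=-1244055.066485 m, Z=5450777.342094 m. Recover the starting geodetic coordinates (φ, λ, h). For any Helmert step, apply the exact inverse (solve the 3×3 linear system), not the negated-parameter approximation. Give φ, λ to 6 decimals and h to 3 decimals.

φ=59.090108°, λ=-22.242158°, h=1520.178 m

start: X=3040568.5985, Y=-1244055.0665, Z=5450777.3421 m
→ Helmert⁻¹: X=3040816.0262, Y=-1243544.8572, Z=5450403.4911
→ geod (Bowring, a=6378137.000): φ=59.09010800°, λ=-22.24215800°, h=1520.1780 m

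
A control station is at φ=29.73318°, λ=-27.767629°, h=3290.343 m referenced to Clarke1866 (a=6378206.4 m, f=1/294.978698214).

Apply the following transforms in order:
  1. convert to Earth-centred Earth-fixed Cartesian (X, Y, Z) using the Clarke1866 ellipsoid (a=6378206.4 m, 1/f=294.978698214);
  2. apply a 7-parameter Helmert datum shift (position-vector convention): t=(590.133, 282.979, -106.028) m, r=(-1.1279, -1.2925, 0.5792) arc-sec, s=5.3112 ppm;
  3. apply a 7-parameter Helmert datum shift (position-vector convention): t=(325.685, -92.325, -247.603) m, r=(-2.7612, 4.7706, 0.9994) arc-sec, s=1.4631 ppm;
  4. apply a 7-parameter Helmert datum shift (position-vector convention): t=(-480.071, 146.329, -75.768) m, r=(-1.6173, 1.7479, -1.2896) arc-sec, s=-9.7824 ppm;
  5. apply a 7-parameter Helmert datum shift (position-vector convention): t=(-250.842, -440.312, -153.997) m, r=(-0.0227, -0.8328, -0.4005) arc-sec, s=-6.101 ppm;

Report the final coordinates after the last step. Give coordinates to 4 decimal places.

start: φ=29.733180°, λ=-27.767629°, h=3290.343 m
→ ECEF (a=6378206.400, f=1/294.978698214): X=4907305.6652, Y=-2583786.5731, Z=3146184.6322
→ Helmert 7p (PV): X=4907909.4025, Y=-2583486.3331, Z=3146140.1934
→ Helmert 7p (PV): X=4908327.5515, Y=-2583516.5416, Z=3145818.2650
→ Helmert 7p (PV): X=4907809.9705, Y=-2583350.9611, Z=3145690.3872
→ Helmert 7p (PV): X=4907511.4692, Y=-2583784.6952, Z=3145537.2980

X=4907511.4692 m, Y=-2583784.6952 m, Z=3145537.2980 m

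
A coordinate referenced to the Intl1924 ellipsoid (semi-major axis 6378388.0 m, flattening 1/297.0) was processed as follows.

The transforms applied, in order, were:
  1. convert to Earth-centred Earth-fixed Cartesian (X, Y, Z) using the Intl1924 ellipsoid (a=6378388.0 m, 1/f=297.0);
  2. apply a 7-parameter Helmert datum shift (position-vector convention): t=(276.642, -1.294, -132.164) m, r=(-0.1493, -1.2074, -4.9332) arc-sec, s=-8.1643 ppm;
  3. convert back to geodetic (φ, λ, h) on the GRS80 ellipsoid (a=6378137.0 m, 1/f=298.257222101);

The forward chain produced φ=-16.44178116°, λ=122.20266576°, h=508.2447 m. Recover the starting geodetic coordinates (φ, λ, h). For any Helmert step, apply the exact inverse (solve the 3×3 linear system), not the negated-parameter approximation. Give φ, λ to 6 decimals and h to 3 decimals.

φ=-16.440487°, λ=122.206298°, h=421.607 m

start: φ=-16.441781°, λ=122.202666°, h=508.245 m
→ ECEF (a=6378137.000, f=1/298.257222101): X=-3261150.4494, Y=5178084.7321, Z=-1793813.5410
→ Helmert⁻¹: X=-3261588.0610, Y=5178051.5934, Z=-1793673.1811
→ geod (Bowring, a=6378388.000): φ=-16.44048700°, λ=122.20629800°, h=421.6070 m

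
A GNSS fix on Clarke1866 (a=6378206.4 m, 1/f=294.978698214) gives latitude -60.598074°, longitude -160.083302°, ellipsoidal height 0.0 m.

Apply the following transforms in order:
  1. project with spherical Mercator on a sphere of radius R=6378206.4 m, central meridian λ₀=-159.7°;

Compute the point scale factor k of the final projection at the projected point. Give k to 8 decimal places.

start: φ=-60.598074°, λ=-160.083302°, h=0.000 m
→ into merc (λ₀=-159.7°): φ=-60.59807400°, λ−λ₀=-0.38330200°
scale k = 2.03693767

2.03693767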